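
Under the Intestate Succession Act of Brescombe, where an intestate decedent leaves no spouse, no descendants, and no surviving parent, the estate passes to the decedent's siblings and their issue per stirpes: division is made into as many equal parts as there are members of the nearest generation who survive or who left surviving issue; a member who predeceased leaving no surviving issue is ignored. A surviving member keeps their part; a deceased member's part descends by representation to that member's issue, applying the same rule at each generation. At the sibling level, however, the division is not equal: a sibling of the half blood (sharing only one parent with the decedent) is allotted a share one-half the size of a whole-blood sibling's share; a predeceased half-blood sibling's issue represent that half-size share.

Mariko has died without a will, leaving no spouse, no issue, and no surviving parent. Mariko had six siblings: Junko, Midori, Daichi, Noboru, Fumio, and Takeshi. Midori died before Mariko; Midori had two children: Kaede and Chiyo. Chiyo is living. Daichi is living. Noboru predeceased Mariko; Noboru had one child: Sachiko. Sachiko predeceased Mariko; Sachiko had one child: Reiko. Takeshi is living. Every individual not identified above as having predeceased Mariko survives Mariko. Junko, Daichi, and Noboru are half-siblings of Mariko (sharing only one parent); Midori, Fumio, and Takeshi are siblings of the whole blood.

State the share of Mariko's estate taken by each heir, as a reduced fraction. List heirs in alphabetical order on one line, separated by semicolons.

Chiyo 1/9; Daichi 1/9; Fumio 2/9; Junko 1/9; Kaede 1/9; Reiko 1/9; Takeshi 2/9

No spouse, descendants, or parent survives, so the estate passes to Mariko's siblings per stirpes.
Half-blood siblings count for one-half the weight of whole-blood siblings at the initial division.
Dividing 1 in proportion to weights (total weight 9/2): Junko (weight 1/2) → 1/9; Midori (weight 1) → 2/9; Daichi (weight 1/2) → 1/9; Noboru (weight 1/2) → 1/9; Fumio (weight 1) → 2/9; Takeshi (weight 1) → 2/9.
Junko is living and takes 1/9.
Midori predeceased; the 2/9 allotted to Midori's branch passes to Midori's issue by representation.
The 2/9 is divided into 2 equal shares of 1/9 among Kaede, Chiyo.
Kaede is living and takes 1/9.
Chiyo is living and takes 1/9.
Daichi is living and takes 1/9.
Noboru predeceased; the 1/9 allotted to Noboru's branch passes to Noboru's issue by representation.
Sachiko's line is the sole branch at this level, so the full 1/9 passes to Sachiko's issue by representation.
Reiko is the sole taker at this level and receives the full 1/9.
Fumio is living and takes 2/9.
Takeshi is living and takes 2/9.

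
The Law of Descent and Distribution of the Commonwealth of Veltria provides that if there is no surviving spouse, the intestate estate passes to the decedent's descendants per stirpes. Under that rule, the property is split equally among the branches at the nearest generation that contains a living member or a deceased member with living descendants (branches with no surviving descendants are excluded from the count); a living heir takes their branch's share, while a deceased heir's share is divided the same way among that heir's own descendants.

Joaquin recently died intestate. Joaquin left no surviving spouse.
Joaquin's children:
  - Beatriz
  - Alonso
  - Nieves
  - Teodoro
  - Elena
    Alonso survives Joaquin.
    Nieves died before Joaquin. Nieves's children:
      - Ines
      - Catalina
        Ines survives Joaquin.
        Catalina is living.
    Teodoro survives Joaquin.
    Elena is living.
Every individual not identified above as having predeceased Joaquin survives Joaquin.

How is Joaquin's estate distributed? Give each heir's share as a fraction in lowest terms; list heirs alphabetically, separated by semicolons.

Alonso 1/5; Beatriz 1/5; Catalina 1/10; Elena 1/5; Ines 1/10; Teodoro 1/5

There is no surviving spouse, so the entire estate passes to Joaquin's descendants per stirpes.
The estate is divided into 5 equal shares of 1/5 among Beatriz, Alonso, Nieves, Teodoro, Elena.
Beatriz is living and takes 1/5.
Alonso is living and takes 1/5.
Nieves predeceased; the 1/5 allotted to Nieves's branch passes to Nieves's issue by representation.
The 1/5 is divided into 2 equal shares of 1/10 among Ines, Catalina.
Ines is living and takes 1/10.
Catalina is living and takes 1/10.
Teodoro is living and takes 1/5.
Elena is living and takes 1/5.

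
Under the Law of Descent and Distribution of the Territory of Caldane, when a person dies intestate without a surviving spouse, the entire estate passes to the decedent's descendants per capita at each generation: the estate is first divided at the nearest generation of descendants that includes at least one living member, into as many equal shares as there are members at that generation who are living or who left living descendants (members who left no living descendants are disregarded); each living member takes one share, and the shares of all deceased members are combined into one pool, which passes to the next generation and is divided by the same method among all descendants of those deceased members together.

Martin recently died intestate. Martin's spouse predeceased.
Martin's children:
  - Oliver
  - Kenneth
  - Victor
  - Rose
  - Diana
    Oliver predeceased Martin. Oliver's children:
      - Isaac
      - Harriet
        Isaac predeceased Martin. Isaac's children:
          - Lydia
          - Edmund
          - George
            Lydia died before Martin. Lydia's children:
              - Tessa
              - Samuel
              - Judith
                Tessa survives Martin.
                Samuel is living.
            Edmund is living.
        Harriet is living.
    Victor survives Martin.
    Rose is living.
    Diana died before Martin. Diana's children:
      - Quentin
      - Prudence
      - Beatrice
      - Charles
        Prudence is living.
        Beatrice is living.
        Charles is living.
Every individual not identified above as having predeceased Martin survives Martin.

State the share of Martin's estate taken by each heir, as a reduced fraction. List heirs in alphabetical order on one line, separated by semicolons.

There is no surviving spouse, so the entire estate passes to Martin's descendants per capita at each generation.
At generation 1 (Oliver, Kenneth, Victor, Rose, Diana) there are 5 shares of (1)/5 = 1/5 each.
Living: Kenneth, Victor, and Rose — each takes 1/5.
Deceased: Oliver and Diana. Their combined 2/5 is pooled and carried to generation 2.
At generation 2 (Isaac, Harriet, Quentin, Prudence, Beatrice, Charles) there are 6 shares of (2/5)/6 = 1/15 each.
Living: Harriet, Quentin, Prudence, Beatrice, and Charles — each takes 1/15.
Deceased: Isaac. That 1/15 share is carried to generation 3.
At generation 3 (Lydia, Edmund, George) there are 3 shares of (1/15)/3 = 1/45 each.
Living: Edmund and George — each takes 1/45.
Deceased: Lydia. That 1/45 share is carried to generation 4.
At generation 4 (Tessa, Samuel, Judith) there are 3 shares of (1/45)/3 = 1/135 each.
Living: Tessa, Samuel, and Judith — each takes 1/135.

Beatrice 1/15; Charles 1/15; Edmund 1/45; George 1/45; Harriet 1/15; Judith 1/135; Kenneth 1/5; Prudence 1/15; Quentin 1/15; Rose 1/5; Samuel 1/135; Tessa 1/135; Victor 1/5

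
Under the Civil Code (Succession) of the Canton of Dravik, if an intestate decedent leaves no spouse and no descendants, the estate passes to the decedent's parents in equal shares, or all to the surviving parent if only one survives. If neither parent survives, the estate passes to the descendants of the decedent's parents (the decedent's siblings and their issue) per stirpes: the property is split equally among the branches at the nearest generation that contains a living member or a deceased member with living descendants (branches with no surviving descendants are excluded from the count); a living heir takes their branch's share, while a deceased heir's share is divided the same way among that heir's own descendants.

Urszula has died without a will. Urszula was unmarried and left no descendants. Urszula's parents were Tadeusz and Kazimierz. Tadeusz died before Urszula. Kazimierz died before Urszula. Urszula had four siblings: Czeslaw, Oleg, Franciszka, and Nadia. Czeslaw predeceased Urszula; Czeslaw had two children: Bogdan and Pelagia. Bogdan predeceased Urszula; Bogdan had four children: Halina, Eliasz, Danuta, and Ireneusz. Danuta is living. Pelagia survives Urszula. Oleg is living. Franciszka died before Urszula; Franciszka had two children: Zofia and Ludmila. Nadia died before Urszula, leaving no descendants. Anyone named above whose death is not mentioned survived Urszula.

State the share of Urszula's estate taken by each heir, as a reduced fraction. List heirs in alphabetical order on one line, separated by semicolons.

Danuta 1/24; Eliasz 1/24; Halina 1/24; Ireneusz 1/24; Ludmila 1/6; Oleg 1/3; Pelagia 1/6; Zofia 1/6

Neither parent survives and there are no descendants, so the estate passes to Urszula's siblings and their issue per stirpes.
Nadia left no surviving issue, so that branch lapses and is disregarded.
The estate is divided into 3 equal shares of 1/3 among Czeslaw, Oleg, Franciszka.
Czeslaw predeceased; the 1/3 allotted to Czeslaw's branch passes to Czeslaw's issue by representation.
The 1/3 is divided into 2 equal shares of 1/6 among Bogdan, Pelagia.
Bogdan predeceased; the 1/6 allotted to Bogdan's branch passes to Bogdan's issue by representation.
The 1/6 is divided into 4 equal shares of 1/24 among Halina, Eliasz, Danuta, Ireneusz.
Halina is living and takes 1/24.
Eliasz is living and takes 1/24.
Danuta is living and takes 1/24.
Ireneusz is living and takes 1/24.
Pelagia is living and takes 1/6.
Oleg is living and takes 1/3.
Franciszka predeceased; the 1/3 allotted to Franciszka's branch passes to Franciszka's issue by representation.
The 1/3 is divided into 2 equal shares of 1/6 among Zofia, Ludmila.
Zofia is living and takes 1/6.
Ludmila is living and takes 1/6.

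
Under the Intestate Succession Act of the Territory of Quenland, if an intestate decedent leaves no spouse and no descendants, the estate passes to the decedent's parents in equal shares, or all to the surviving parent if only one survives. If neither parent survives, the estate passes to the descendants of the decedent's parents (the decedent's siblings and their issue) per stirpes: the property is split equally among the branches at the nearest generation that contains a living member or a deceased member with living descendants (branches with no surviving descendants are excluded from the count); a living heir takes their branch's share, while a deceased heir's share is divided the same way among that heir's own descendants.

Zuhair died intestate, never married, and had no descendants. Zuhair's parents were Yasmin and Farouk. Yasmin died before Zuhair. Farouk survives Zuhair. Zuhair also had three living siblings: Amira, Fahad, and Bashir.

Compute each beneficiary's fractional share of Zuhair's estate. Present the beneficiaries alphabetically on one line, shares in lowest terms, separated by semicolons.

Only one parent, Farouk, survives, so Farouk takes the entire estate. The siblings take nothing because a surviving parent has priority.

Farouk 1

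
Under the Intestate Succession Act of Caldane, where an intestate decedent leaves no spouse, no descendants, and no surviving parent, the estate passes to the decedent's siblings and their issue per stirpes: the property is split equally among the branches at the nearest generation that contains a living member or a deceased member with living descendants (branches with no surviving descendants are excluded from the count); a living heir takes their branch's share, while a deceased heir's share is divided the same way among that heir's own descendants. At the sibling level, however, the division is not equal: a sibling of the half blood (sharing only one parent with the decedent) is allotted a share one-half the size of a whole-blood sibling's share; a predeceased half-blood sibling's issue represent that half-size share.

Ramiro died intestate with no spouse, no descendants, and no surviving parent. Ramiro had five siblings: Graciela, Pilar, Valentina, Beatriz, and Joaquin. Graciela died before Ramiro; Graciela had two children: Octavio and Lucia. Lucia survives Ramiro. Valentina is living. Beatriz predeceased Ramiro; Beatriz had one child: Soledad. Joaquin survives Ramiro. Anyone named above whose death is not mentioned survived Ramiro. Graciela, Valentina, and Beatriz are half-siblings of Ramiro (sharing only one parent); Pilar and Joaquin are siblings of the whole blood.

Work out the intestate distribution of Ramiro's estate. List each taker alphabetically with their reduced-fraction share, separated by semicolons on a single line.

Joaquin 2/7; Lucia 1/14; Octavio 1/14; Pilar 2/7; Soledad 1/7; Valentina 1/7

No spouse, descendants, or parent survives, so the estate passes to Ramiro's siblings per stirpes.
Half-blood siblings count for one-half the weight of whole-blood siblings at the initial division.
Dividing 1 in proportion to weights (total weight 7/2): Graciela (weight 1/2) → 1/7; Pilar (weight 1) → 2/7; Valentina (weight 1/2) → 1/7; Beatriz (weight 1/2) → 1/7; Joaquin (weight 1) → 2/7.
Graciela predeceased; the 1/7 allotted to Graciela's branch passes to Graciela's issue by representation.
The 1/7 is divided into 2 equal shares of 1/14 among Octavio, Lucia.
Octavio is living and takes 1/14.
Lucia is living and takes 1/14.
Pilar is living and takes 2/7.
Valentina is living and takes 1/7.
Beatriz predeceased; the 1/7 allotted to Beatriz's branch passes to Beatriz's issue by representation.
Soledad is the sole taker at this level and receives the full 1/7.
Joaquin is living and takes 2/7.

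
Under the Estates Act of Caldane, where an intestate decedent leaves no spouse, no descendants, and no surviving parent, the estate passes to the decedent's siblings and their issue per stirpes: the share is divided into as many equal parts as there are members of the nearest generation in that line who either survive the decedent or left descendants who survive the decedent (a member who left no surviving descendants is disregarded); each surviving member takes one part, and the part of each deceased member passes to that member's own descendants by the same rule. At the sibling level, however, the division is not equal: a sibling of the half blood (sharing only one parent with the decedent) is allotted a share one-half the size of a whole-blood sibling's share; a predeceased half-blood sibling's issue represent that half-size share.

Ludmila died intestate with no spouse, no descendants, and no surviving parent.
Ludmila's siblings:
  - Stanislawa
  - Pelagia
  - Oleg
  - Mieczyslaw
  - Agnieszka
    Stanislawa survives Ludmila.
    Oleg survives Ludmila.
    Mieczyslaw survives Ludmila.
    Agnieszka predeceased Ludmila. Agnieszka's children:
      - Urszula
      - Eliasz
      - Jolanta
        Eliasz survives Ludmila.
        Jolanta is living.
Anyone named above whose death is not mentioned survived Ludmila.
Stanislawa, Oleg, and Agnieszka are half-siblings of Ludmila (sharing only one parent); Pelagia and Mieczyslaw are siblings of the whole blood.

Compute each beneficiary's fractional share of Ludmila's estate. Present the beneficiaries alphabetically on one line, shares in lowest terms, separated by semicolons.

Eliasz 1/21; Jolanta 1/21; Mieczyslaw 2/7; Oleg 1/7; Pelagia 2/7; Stanislawa 1/7; Urszula 1/21

No spouse, descendants, or parent survives, so the estate passes to Ludmila's siblings per stirpes.
Half-blood siblings count for one-half the weight of whole-blood siblings at the initial division.
Dividing 1 in proportion to weights (total weight 7/2): Stanislawa (weight 1/2) → 1/7; Pelagia (weight 1) → 2/7; Oleg (weight 1/2) → 1/7; Mieczyslaw (weight 1) → 2/7; Agnieszka (weight 1/2) → 1/7.
Stanislawa is living and takes 1/7.
Pelagia is living and takes 2/7.
Oleg is living and takes 1/7.
Mieczyslaw is living and takes 2/7.
Agnieszka predeceased; the 1/7 allotted to Agnieszka's branch passes to Agnieszka's issue by representation.
The 1/7 is divided into 3 equal shares of 1/21 among Urszula, Eliasz, Jolanta.
Urszula is living and takes 1/21.
Eliasz is living and takes 1/21.
Jolanta is living and takes 1/21.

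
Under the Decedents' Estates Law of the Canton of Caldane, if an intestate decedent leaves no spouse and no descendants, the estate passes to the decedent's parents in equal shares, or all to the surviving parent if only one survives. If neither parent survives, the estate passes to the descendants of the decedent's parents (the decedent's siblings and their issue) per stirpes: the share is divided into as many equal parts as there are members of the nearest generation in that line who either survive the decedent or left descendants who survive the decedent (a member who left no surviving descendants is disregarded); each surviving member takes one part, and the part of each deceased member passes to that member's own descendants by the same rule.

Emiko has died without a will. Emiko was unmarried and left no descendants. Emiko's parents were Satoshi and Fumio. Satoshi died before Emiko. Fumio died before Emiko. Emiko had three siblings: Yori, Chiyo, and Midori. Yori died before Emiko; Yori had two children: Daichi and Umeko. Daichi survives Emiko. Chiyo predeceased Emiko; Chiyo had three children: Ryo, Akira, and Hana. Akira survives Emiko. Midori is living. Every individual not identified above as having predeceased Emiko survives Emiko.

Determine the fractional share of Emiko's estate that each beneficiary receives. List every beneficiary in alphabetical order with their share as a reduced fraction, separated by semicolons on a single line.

Neither parent survives and there are no descendants, so the estate passes to Emiko's siblings and their issue per stirpes.
The estate is divided into 3 equal shares of 1/3 among Yori, Chiyo, Midori.
Yori predeceased; the 1/3 allotted to Yori's branch passes to Yori's issue by representation.
The 1/3 is divided into 2 equal shares of 1/6 among Daichi, Umeko.
Daichi is living and takes 1/6.
Umeko is living and takes 1/6.
Chiyo predeceased; the 1/3 allotted to Chiyo's branch passes to Chiyo's issue by representation.
The 1/3 is divided into 3 equal shares of 1/9 among Ryo, Akira, Hana.
Ryo is living and takes 1/9.
Akira is living and takes 1/9.
Hana is living and takes 1/9.
Midori is living and takes 1/3.

Akira 1/9; Daichi 1/6; Hana 1/9; Midori 1/3; Ryo 1/9; Umeko 1/6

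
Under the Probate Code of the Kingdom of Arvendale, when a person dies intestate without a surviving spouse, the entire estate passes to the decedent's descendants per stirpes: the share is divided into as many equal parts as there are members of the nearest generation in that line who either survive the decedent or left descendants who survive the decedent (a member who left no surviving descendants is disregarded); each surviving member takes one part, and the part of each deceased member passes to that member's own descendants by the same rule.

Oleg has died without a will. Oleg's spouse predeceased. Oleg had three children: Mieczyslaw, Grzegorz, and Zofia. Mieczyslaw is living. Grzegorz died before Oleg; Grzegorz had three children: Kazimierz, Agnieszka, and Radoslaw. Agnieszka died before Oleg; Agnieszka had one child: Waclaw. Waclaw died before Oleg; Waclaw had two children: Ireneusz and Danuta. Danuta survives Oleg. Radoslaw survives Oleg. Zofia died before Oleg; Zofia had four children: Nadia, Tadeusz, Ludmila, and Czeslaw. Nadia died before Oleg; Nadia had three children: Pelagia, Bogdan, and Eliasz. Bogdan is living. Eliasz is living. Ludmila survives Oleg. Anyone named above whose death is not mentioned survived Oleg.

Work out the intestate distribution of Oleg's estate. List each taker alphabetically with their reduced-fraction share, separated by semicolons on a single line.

There is no surviving spouse, so the entire estate passes to Oleg's descendants per stirpes.
The estate is divided into 3 equal shares of 1/3 among Mieczyslaw, Grzegorz, Zofia.
Mieczyslaw is living and takes 1/3.
Grzegorz predeceased; the 1/3 allotted to Grzegorz's branch passes to Grzegorz's issue by representation.
The 1/3 is divided into 3 equal shares of 1/9 among Kazimierz, Agnieszka, Radoslaw.
Kazimierz is living and takes 1/9.
Agnieszka predeceased; the 1/9 allotted to Agnieszka's branch passes to Agnieszka's issue by representation.
Waclaw's line is the sole branch at this level, so the full 1/9 passes to Waclaw's issue by representation.
The 1/9 is divided into 2 equal shares of 1/18 among Ireneusz, Danuta.
Ireneusz is living and takes 1/18.
Danuta is living and takes 1/18.
Radoslaw is living and takes 1/9.
Zofia predeceased; the 1/3 allotted to Zofia's branch passes to Zofia's issue by representation.
The 1/3 is divided into 4 equal shares of 1/12 among Nadia, Tadeusz, Ludmila, Czeslaw.
Nadia predeceased; the 1/12 allotted to Nadia's branch passes to Nadia's issue by representation.
The 1/12 is divided into 3 equal shares of 1/36 among Pelagia, Bogdan, Eliasz.
Pelagia is living and takes 1/36.
Bogdan is living and takes 1/36.
Eliasz is living and takes 1/36.
Tadeusz is living and takes 1/12.
Ludmila is living and takes 1/12.
Czeslaw is living and takes 1/12.

Bogdan 1/36; Czeslaw 1/12; Danuta 1/18; Eliasz 1/36; Ireneusz 1/18; Kazimierz 1/9; Ludmila 1/12; Mieczyslaw 1/3; Pelagia 1/36; Radoslaw 1/9; Tadeusz 1/12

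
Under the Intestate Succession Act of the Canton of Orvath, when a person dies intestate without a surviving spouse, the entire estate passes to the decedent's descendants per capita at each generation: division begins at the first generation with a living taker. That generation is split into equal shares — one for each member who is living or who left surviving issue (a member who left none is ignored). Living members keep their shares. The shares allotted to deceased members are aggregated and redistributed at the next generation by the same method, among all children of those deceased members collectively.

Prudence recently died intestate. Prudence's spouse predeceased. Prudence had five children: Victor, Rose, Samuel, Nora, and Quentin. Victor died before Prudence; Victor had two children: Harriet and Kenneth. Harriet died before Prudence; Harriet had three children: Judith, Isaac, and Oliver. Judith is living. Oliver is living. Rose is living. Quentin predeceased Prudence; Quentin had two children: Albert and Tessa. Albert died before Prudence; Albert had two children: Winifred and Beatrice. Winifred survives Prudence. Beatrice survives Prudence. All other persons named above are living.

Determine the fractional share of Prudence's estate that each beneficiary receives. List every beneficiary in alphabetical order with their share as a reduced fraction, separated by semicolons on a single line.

Beatrice 1/25; Isaac 1/25; Judith 1/25; Kenneth 1/10; Nora 1/5; Oliver 1/25; Rose 1/5; Samuel 1/5; Tessa 1/10; Winifred 1/25

There is no surviving spouse, so the entire estate passes to Prudence's descendants per capita at each generation.
At generation 1 (Victor, Rose, Samuel, Nora, Quentin) there are 5 shares of (1)/5 = 1/5 each.
Living: Rose, Samuel, and Nora — each takes 1/5.
Deceased: Victor and Quentin. Their combined 2/5 is pooled and carried to generation 2.
At generation 2 (Harriet, Kenneth, Albert, Tessa) there are 4 shares of (2/5)/4 = 1/10 each.
Living: Kenneth and Tessa — each takes 1/10.
Deceased: Harriet and Albert. Their combined 1/5 is pooled and carried to generation 3.
At generation 3 (Judith, Isaac, Oliver, Winifred, Beatrice) there are 5 shares of (1/5)/5 = 1/25 each.
Living: Judith, Isaac, Oliver, Winifred, and Beatrice — each takes 1/25.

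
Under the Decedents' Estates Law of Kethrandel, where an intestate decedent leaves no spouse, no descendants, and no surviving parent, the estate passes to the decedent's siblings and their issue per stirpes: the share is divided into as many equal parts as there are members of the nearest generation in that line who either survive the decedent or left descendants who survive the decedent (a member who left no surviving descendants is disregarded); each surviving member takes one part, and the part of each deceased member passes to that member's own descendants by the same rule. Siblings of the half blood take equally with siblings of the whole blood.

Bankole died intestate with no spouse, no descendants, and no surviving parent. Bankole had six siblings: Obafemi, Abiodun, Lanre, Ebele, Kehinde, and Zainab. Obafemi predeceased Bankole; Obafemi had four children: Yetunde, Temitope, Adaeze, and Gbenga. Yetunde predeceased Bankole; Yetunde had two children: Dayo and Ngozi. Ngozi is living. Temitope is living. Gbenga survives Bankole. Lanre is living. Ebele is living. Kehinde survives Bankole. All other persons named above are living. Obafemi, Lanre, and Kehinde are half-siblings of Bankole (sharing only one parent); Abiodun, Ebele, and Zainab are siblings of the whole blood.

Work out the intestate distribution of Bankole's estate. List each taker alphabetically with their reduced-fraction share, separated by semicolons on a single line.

No spouse, descendants, or parent survives, so the estate passes to Bankole's siblings per stirpes.
Half-blood and whole-blood siblings take equally under the stated rule.
The estate is divided into 6 equal shares of 1/6 among Obafemi, Abiodun, Lanre, Ebele, Kehinde, Zainab.
Obafemi predeceased; the 1/6 allotted to Obafemi's branch passes to Obafemi's issue by representation.
The 1/6 is divided into 4 equal shares of 1/24 among Yetunde, Temitope, Adaeze, Gbenga.
Yetunde predeceased; the 1/24 allotted to Yetunde's branch passes to Yetunde's issue by representation.
The 1/24 is divided into 2 equal shares of 1/48 among Dayo, Ngozi.
Dayo is living and takes 1/48.
Ngozi is living and takes 1/48.
Temitope is living and takes 1/24.
Adaeze is living and takes 1/24.
Gbenga is living and takes 1/24.
Abiodun is living and takes 1/6.
Lanre is living and takes 1/6.
Ebele is living and takes 1/6.
Kehinde is living and takes 1/6.
Zainab is living and takes 1/6.

Abiodun 1/6; Adaeze 1/24; Dayo 1/48; Ebele 1/6; Gbenga 1/24; Kehinde 1/6; Lanre 1/6; Ngozi 1/48; Temitope 1/24; Zainab 1/6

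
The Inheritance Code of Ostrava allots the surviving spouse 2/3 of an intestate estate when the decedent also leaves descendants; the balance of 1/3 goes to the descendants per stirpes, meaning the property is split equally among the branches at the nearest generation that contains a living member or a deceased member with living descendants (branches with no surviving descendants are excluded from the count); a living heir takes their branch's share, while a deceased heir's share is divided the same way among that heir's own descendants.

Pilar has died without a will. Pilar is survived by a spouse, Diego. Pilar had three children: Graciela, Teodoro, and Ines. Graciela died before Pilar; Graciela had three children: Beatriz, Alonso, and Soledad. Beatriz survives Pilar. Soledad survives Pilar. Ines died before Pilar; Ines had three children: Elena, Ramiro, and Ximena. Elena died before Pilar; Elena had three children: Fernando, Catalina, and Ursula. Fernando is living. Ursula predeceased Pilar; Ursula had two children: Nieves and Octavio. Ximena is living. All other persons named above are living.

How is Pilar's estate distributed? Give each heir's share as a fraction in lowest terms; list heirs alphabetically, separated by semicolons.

Alonso 1/27; Beatriz 1/27; Catalina 1/81; Diego 2/3; Fernando 1/81; Nieves 1/162; Octavio 1/162; Ramiro 1/27; Soledad 1/27; Teodoro 1/9; Ximena 1/27

Diego, as surviving spouse, takes 2/3.
The remaining 1/3 passes to Pilar's descendants per stirpes.
The 1/3 is divided into 3 equal shares of 1/9 among Graciela, Teodoro, Ines.
Graciela predeceased; the 1/9 allotted to Graciela's branch passes to Graciela's issue by representation.
The 1/9 is divided into 3 equal shares of 1/27 among Beatriz, Alonso, Soledad.
Beatriz is living and takes 1/27.
Alonso is living and takes 1/27.
Soledad is living and takes 1/27.
Teodoro is living and takes 1/9.
Ines predeceased; the 1/9 allotted to Ines's branch passes to Ines's issue by representation.
The 1/9 is divided into 3 equal shares of 1/27 among Elena, Ramiro, Ximena.
Elena predeceased; the 1/27 allotted to Elena's branch passes to Elena's issue by representation.
The 1/27 is divided into 3 equal shares of 1/81 among Fernando, Catalina, Ursula.
Fernando is living and takes 1/81.
Catalina is living and takes 1/81.
Ursula predeceased; the 1/81 allotted to Ursula's branch passes to Ursula's issue by representation.
The 1/81 is divided into 2 equal shares of 1/162 among Nieves, Octavio.
Nieves is living and takes 1/162.
Octavio is living and takes 1/162.
Ramiro is living and takes 1/27.
Ximena is living and takes 1/27.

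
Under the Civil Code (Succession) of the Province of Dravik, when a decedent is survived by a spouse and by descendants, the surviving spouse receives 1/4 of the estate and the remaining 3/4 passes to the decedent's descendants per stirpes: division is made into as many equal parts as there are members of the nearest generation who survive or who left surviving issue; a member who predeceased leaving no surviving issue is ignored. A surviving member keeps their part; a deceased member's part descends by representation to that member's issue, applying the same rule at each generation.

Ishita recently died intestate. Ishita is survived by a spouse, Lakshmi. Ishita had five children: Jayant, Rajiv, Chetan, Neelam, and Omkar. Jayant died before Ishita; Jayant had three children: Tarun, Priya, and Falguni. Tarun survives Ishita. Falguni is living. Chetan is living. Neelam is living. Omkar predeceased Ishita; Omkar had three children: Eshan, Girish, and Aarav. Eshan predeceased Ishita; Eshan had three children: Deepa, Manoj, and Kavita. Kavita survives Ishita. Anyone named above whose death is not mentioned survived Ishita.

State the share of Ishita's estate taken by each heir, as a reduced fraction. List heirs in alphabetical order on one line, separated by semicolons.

Lakshmi, as surviving spouse, takes 1/4.
The remaining 3/4 passes to Ishita's descendants per stirpes.
The 3/4 is divided into 5 equal shares of 3/20 among Jayant, Rajiv, Chetan, Neelam, Omkar.
Jayant predeceased; the 3/20 allotted to Jayant's branch passes to Jayant's issue by representation.
The 3/20 is divided into 3 equal shares of 1/20 among Tarun, Priya, Falguni.
Tarun is living and takes 1/20.
Priya is living and takes 1/20.
Falguni is living and takes 1/20.
Rajiv is living and takes 3/20.
Chetan is living and takes 3/20.
Neelam is living and takes 3/20.
Omkar predeceased; the 3/20 allotted to Omkar's branch passes to Omkar's issue by representation.
The 3/20 is divided into 3 equal shares of 1/20 among Eshan, Girish, Aarav.
Eshan predeceased; the 1/20 allotted to Eshan's branch passes to Eshan's issue by representation.
The 1/20 is divided into 3 equal shares of 1/60 among Deepa, Manoj, Kavita.
Deepa is living and takes 1/60.
Manoj is living and takes 1/60.
Kavita is living and takes 1/60.
Girish is living and takes 1/20.
Aarav is living and takes 1/20.

Aarav 1/20; Chetan 3/20; Deepa 1/60; Falguni 1/20; Girish 1/20; Kavita 1/60; Lakshmi 1/4; Manoj 1/60; Neelam 3/20; Priya 1/20; Rajiv 3/20; Tarun 1/20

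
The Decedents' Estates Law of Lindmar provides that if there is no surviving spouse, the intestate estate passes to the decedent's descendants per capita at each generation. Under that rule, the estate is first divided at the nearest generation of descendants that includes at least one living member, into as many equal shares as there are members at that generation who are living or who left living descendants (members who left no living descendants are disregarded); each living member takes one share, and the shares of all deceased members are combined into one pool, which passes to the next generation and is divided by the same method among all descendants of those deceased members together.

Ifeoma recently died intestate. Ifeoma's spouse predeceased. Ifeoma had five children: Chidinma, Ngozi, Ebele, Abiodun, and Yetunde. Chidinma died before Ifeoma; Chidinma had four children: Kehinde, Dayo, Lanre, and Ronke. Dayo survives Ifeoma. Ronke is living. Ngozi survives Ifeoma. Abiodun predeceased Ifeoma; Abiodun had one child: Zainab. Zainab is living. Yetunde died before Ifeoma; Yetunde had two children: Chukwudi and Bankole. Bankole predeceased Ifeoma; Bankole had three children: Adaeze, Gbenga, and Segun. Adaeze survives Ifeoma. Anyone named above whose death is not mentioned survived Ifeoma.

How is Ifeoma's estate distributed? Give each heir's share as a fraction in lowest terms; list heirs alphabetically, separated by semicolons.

Adaeze 1/35; Chukwudi 3/35; Dayo 3/35; Ebele 1/5; Gbenga 1/35; Kehinde 3/35; Lanre 3/35; Ngozi 1/5; Ronke 3/35; Segun 1/35; Zainab 3/35

There is no surviving spouse, so the entire estate passes to Ifeoma's descendants per capita at each generation.
At generation 1 (Chidinma, Ngozi, Ebele, Abiodun, Yetunde) there are 5 shares of (1)/5 = 1/5 each.
Living: Ngozi and Ebele — each takes 1/5.
Deceased: Chidinma, Abiodun, and Yetunde. Their combined 3/5 is pooled and carried to generation 2.
At generation 2 (Kehinde, Dayo, Lanre, Ronke, Zainab, Chukwudi, Bankole) there are 7 shares of (3/5)/7 = 3/35 each.
Living: Kehinde, Dayo, Lanre, Ronke, Zainab, and Chukwudi — each takes 3/35.
Deceased: Bankole. That 3/35 share is carried to generation 3.
At generation 3 (Adaeze, Gbenga, Segun) there are 3 shares of (3/35)/3 = 1/35 each.
Living: Adaeze, Gbenga, and Segun — each takes 1/35.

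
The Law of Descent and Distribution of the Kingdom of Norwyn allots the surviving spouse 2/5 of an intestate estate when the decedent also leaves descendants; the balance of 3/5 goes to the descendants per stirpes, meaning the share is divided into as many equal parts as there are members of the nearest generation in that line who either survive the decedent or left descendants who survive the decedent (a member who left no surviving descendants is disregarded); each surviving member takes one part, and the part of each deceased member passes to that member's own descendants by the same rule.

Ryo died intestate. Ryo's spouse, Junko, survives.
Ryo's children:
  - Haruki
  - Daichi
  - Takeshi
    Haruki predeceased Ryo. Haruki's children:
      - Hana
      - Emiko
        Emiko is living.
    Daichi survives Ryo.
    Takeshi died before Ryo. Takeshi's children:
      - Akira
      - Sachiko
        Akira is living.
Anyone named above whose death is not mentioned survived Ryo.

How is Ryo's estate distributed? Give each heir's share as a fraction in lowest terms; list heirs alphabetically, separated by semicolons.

Junko, as surviving spouse, takes 2/5.
The remaining 3/5 passes to Ryo's descendants per stirpes.
The 3/5 is divided into 3 equal shares of 1/5 among Haruki, Daichi, Takeshi.
Haruki predeceased; the 1/5 allotted to Haruki's branch passes to Haruki's issue by representation.
The 1/5 is divided into 2 equal shares of 1/10 among Hana, Emiko.
Hana is living and takes 1/10.
Emiko is living and takes 1/10.
Daichi is living and takes 1/5.
Takeshi predeceased; the 1/5 allotted to Takeshi's branch passes to Takeshi's issue by representation.
The 1/5 is divided into 2 equal shares of 1/10 among Akira, Sachiko.
Akira is living and takes 1/10.
Sachiko is living and takes 1/10.

Akira 1/10; Daichi 1/5; Emiko 1/10; Hana 1/10; Junko 2/5; Sachiko 1/10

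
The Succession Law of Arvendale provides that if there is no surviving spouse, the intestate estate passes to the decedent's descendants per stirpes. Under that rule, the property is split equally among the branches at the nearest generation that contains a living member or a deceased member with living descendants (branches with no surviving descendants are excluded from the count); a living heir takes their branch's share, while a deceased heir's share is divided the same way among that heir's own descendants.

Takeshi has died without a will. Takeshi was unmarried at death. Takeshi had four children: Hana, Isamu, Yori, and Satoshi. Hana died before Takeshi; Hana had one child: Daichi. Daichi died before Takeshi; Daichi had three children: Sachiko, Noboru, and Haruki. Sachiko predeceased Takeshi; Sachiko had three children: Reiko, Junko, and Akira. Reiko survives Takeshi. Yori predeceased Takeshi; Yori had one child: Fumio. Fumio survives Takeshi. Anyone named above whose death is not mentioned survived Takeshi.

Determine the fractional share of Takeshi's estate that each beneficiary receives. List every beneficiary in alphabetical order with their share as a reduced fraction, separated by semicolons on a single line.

There is no surviving spouse, so the entire estate passes to Takeshi's descendants per stirpes.
The estate is divided into 4 equal shares of 1/4 among Hana, Isamu, Yori, Satoshi.
Hana predeceased; the 1/4 allotted to Hana's branch passes to Hana's issue by representation.
Daichi's line is the sole branch at this level, so the full 1/4 passes to Daichi's issue by representation.
The 1/4 is divided into 3 equal shares of 1/12 among Sachiko, Noboru, Haruki.
Sachiko predeceased; the 1/12 allotted to Sachiko's branch passes to Sachiko's issue by representation.
The 1/12 is divided into 3 equal shares of 1/36 among Reiko, Junko, Akira.
Reiko is living and takes 1/36.
Junko is living and takes 1/36.
Akira is living and takes 1/36.
Noboru is living and takes 1/12.
Haruki is living and takes 1/12.
Isamu is living and takes 1/4.
Yori predeceased; the 1/4 allotted to Yori's branch passes to Yori's issue by representation.
Fumio is the sole taker at this level and receives the full 1/4.
Satoshi is living and takes 1/4.

Akira 1/36; Fumio 1/4; Haruki 1/12; Isamu 1/4; Junko 1/36; Noboru 1/12; Reiko 1/36; Satoshi 1/4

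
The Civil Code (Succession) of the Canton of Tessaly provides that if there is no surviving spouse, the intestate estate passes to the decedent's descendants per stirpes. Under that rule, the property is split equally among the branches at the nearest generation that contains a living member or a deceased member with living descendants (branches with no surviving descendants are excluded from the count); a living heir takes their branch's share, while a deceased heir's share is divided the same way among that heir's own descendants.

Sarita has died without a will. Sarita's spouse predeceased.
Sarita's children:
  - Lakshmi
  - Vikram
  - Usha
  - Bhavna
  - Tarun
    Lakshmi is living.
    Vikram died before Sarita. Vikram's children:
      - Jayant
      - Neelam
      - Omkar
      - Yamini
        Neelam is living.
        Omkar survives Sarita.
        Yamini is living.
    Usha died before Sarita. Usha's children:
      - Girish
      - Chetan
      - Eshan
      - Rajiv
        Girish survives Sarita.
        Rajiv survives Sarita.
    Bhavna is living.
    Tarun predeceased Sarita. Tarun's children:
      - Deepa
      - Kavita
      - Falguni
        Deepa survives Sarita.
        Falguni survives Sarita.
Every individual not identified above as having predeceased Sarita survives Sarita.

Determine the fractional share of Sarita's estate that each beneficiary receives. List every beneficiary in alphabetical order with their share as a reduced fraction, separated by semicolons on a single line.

There is no surviving spouse, so the entire estate passes to Sarita's descendants per stirpes.
The estate is divided into 5 equal shares of 1/5 among Lakshmi, Vikram, Usha, Bhavna, Tarun.
Lakshmi is living and takes 1/5.
Vikram predeceased; the 1/5 allotted to Vikram's branch passes to Vikram's issue by representation.
The 1/5 is divided into 4 equal shares of 1/20 among Jayant, Neelam, Omkar, Yamini.
Jayant is living and takes 1/20.
Neelam is living and takes 1/20.
Omkar is living and takes 1/20.
Yamini is living and takes 1/20.
Usha predeceased; the 1/5 allotted to Usha's branch passes to Usha's issue by representation.
The 1/5 is divided into 4 equal shares of 1/20 among Girish, Chetan, Eshan, Rajiv.
Girish is living and takes 1/20.
Chetan is living and takes 1/20.
Eshan is living and takes 1/20.
Rajiv is living and takes 1/20.
Bhavna is living and takes 1/5.
Tarun predeceased; the 1/5 allotted to Tarun's branch passes to Tarun's issue by representation.
The 1/5 is divided into 3 equal shares of 1/15 among Deepa, Kavita, Falguni.
Deepa is living and takes 1/15.
Kavita is living and takes 1/15.
Falguni is living and takes 1/15.

Bhavna 1/5; Chetan 1/20; Deepa 1/15; Eshan 1/20; Falguni 1/15; Girish 1/20; Jayant 1/20; Kavita 1/15; Lakshmi 1/5; Neelam 1/20; Omkar 1/20; Rajiv 1/20; Yamini 1/20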